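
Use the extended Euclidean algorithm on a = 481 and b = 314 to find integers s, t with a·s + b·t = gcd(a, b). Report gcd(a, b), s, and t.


Euclidean algorithm on (481, 314) — divide until remainder is 0:
  481 = 1 · 314 + 167
  314 = 1 · 167 + 147
  167 = 1 · 147 + 20
  147 = 7 · 20 + 7
  20 = 2 · 7 + 6
  7 = 1 · 6 + 1
  6 = 6 · 1 + 0
gcd(481, 314) = 1.
Track Bezout coefficients alongside the remainders: start with r₀ = 481 = a·1 + b·0 (s = 1, t = 0) and r₁ = 314 = a·0 + b·1 (s = 0, t = 1); each new remainder r_{k+1} = r_{k-1} − q_k·r_k inherits s_{k+1} = s_{k-1} − q_k·s_k, t_{k+1} = t_{k-1} − q_k·t_k, so r_k = a·s_k + b·t_k at every step:
  q = 1: r = 167, s = 1 − 1·0 = 1, t = 0 − 1·1 = -1  (check: 481·1 + 314·(-1) = 167)
  q = 1: r = 147, s = 0 − 1·1 = -1, t = 1 − 1·(-1) = 2  (check: 481·(-1) + 314·2 = 147)
  q = 1: r = 20, s = 1 − 1·(-1) = 2, t = -1 − 1·2 = -3  (check: 481·2 + 314·(-3) = 20)
  q = 7: r = 7, s = -1 − 7·2 = -15, t = 2 − 7·(-3) = 23  (check: 481·(-15) + 314·23 = 7)
  q = 2: r = 6, s = 2 − 2·(-15) = 32, t = -3 − 2·23 = -49  (check: 481·32 + 314·(-49) = 6)
  q = 1: r = 1, s = -15 − 1·32 = -47, t = 23 − 1·(-49) = 72  (check: 481·(-47) + 314·72 = 1)
The row with r = 1 (the gcd) gives the Bezout coefficients s = -47, t = 72.
Result: 481 · (-47) + 314 · (72) = 1.

gcd(481, 314) = 1; s = -47, t = 72 (check: 481·(-47) + 314·72 = 1).


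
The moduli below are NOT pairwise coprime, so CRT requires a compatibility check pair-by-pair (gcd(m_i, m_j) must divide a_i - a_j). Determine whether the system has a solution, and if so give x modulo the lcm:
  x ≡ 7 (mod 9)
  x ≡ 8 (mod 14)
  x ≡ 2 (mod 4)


Moduli 9, 14, 4 are not pairwise coprime, so CRT works modulo lcm(m_i) when all pairwise compatibility conditions hold.
Pairwise compatibility: gcd(m_i, m_j) must divide a_i - a_j for every pair.
Merge one congruence at a time:
  Start: x ≡ 7 (mod 9).
  Combine with x ≡ 8 (mod 14): gcd(9, 14) = 1; 8 - 7 = 1, which IS divisible by 1, so compatible.
    Write x = 7 + 9·t and substitute into x ≡ 8 (mod 14): 9·t ≡ 8 − 7 = 1 (mod 14).
    The inverse of 9 mod 14 is 11 (since 9·11 = 99 = 7·14 + 1), so t ≡ 11·1 = 11 ≡ 11 (mod 14).
    Then x = 7 + 9·11 = 106, valid modulo lcm(9, 14) = 126: x ≡ 106 (mod 126).
  Combine with x ≡ 2 (mod 4): gcd(126, 4) = 2; 2 - 106 = -104, which IS divisible by 2, so compatible.
    Write x = 106 + 126·t and substitute into x ≡ 2 (mod 4): 126·t ≡ 2 − 106 = -104 (mod 4).
    Divide the congruence (and modulus) by g = 2: 63·t ≡ -52 (mod 2).
    Reduce coefficients mod 2: 1·t ≡ 0 (mod 2).
    So t ≡ 0 (mod 2).
    Then x = 106 + 126·0 = 106, valid modulo lcm(126, 4) = 252: x ≡ 106 (mod 252).
Verify: 106 mod 9 = 7, 106 mod 14 = 8, 106 mod 4 = 2.

x ≡ 106 (mod 252).


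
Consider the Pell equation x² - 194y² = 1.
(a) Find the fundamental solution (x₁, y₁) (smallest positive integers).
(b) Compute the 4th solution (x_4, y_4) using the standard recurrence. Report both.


Step 1: Find the fundamental solution (x₁, y₁) of x² - 194y² = 1.
  Expand √194 as a continued fraction. a₀ = ⌊√194⌋ = 13; iterate m_{k+1} = d_k·a_k − m_k, d_{k+1} = (194 − m_{k+1}²)/d_k, a_{k+1} = ⌊(a₀ + m_{k+1})/d_{k+1}⌋ (starting m₀ = 0, d₀ = 1), with convergents p_k = a_k·p_{k-1} + p_{k-2}, q_k = a_k·q_{k-1} + q_{k-2} (p₋₁ = 1, q₋₁ = 0):
  k = 0: a₀ = 13; p₀/q₀ = 13/1; p₀² − 194·q₀² = 169 − 194 = -25.
  k = 1: m = 13, d = 25, a = ⌊(13 + 13)/25⌋ = 1; p/q = (1·13 + 1)/(1·1 + 0) = 14/1; p² − 194·q² = 196 − 194 = 2.
  k = 2: m = 12, d = 2, a = ⌊(13 + 12)/2⌋ = 12; p/q = (12·14 + 13)/(12·1 + 1) = 181/13; p² − 194·q² = 32761 − 32786 = -25.
  k = 3: m = 12, d = 25, a = ⌊(13 + 12)/25⌋ = 1; p/q = (1·181 + 14)/(1·13 + 1) = 195/14; p² − 194·q² = 38025 − 38024 = 1.
  The first convergent with p² − 194·q² = 1 gives the fundamental solution (x₁, y₁) = (195, 14).
Step 2: Apply the recurrence (x_{n+1}, y_{n+1}) = (x₁x_n + 194y₁y_n, x₁y_n + y₁x_n) repeatedly.
  From (x_1, y_1) = (195, 14): x_2 = 195·195 + 194·14·14 = 76049; y_2 = 195·14 + 14·195 = 5460.
  From (x_2, y_2) = (76049, 5460): x_3 = 195·76049 + 194·14·5460 = 29658915; y_3 = 195·5460 + 14·76049 = 2129386.
  From (x_3, y_3) = (29658915, 2129386): x_4 = 195·29658915 + 194·14·2129386 = 11566900801; y_4 = 195·2129386 + 14·29658915 = 830455080.
Step 3: Verify x_4² - 194·y_4² = 133793194140174441601 - 133793194140174441600 = 1 (should be 1). ✓

(x_1, y_1) = (195, 14); (x_4, y_4) = (11566900801, 830455080).


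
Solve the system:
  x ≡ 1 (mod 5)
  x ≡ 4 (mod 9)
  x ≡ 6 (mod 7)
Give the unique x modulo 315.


Moduli 5, 9, 7 are pairwise coprime; by CRT there is a unique solution modulo M = 5 · 9 · 7 = 315.
Solve pairwise, accumulating the modulus:
  Start with x ≡ 1 (mod 5).
  Combine with x ≡ 4 (mod 9): since gcd(5, 9) = 1, we get a unique residue mod 45.
    Write x = 1 + 5·t and substitute into x ≡ 4 (mod 9): 5·t ≡ 4 − 1 = 3 (mod 9).
    The inverse of 5 mod 9 is 2 (since 5·2 = 10 = 1·9 + 1), so t ≡ 2·3 = 6 ≡ 6 (mod 9).
    Then x = 1 + 5·6 = 31, valid modulo lcm(5, 9) = 45: x ≡ 31 (mod 45).
  Combine with x ≡ 6 (mod 7): since gcd(45, 7) = 1, we get a unique residue mod 315.
    Write x = 31 + 45·t and substitute into x ≡ 6 (mod 7): 45·t ≡ 6 − 31 = -25 (mod 7).
    Reduce coefficients mod 7: 3·t ≡ 3 (mod 7).
    The inverse of 3 mod 7 is 5 (since 3·5 = 15 = 2·7 + 1), so t ≡ 5·3 = 15 ≡ 1 (mod 7).
    Then x = 31 + 45·1 = 76, valid modulo lcm(45, 7) = 315: x ≡ 76 (mod 315).
Verify: 76 mod 5 = 1 ✓, 76 mod 9 = 4 ✓, 76 mod 7 = 6 ✓.

x ≡ 76 (mod 315).


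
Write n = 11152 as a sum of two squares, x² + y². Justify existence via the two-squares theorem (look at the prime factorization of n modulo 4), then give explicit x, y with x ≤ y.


Step 1: Factor n = 11152 = 2^4 · 17 · 41.
Step 2: Check the mod-4 condition on each prime factor: 2 = 2 (special); 17 ≡ 1 (mod 4), exponent 1; 41 ≡ 1 (mod 4), exponent 1.
All primes ≡ 3 (mod 4) appear to even exponent (or don't appear), so by the two-squares theorem n IS expressible as a sum of two squares.
Step 3: Build a representation. Group n = k² · m with k = 4 and m = 17 · 41 = 697 (a product of primes ≡ 1 (mod 4)); a representation of m scales to one of n via (k·x)² + (k·y)² = k²(x² + y²). Each prime p ≡ 1 (mod 4) is itself a sum of two squares; find a² by testing p − a² for a perfect square:
  17: 17 − 1² = 16 = 4² ⇒ 17 = 1² + 4².
  41: 41 − 1² = 40, 41 − 2² = 37, 41 − 3² = 32, 41 − 4² = 25 = 5² ⇒ 41 = 4² + 5².
  Combine using the Brahmagupta–Fibonacci identity (a² + b²)(c² + d²) = (ac − bd)² + (ad + bc)² = (ac + bd)² + (ad − bc)²:
  17 · 41 = 697: from (1² + 4²)(4² + 5²), take (1·4 − 4·5, 1·5 + 4·4) = (4 − 20, 5 + 16) = (-16, 21); dropping signs (only squares matter) gives (16, 21); check 16² + 21² = 256 + 441 = 697 ✓.
  Scale by k = 4: (4·16, 4·21) = (64, 84).
Step 4: Order so x ≤ y and verify: 64² + 84² = 4096 + 7056 = 11152 = n. ✓

n = 11152 = 64² + 84² (one valid representation with x ≤ y).


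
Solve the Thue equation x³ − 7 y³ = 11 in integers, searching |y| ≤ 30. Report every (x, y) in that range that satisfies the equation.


The equation is x³ - 7y³ = 11. For fixed y, x³ = 7·y³ + 11, so a solution requires the RHS to be a perfect cube.
Strategy: iterate y from -30 to 30, compute RHS = 7·y³ + 11, and check whether it is a (positive or negative) perfect cube.
Check small values of y:
  y = 0: RHS = 11 is not a perfect cube.
  y = 1: RHS = 18 is not a perfect cube.
  y = -1: RHS = 4 is not a perfect cube.
  y = 2: RHS = 67 is not a perfect cube.
  y = -2: RHS = -45 is not a perfect cube.
  y = 3: RHS = 200 is not a perfect cube.
  y = -3: RHS = -178 is not a perfect cube.
Continuing the search up to |y| = 30 finds no solutions either.
No (x, y) in the scanned range satisfies the equation.

No integer solutions with |y| ≤ 30.


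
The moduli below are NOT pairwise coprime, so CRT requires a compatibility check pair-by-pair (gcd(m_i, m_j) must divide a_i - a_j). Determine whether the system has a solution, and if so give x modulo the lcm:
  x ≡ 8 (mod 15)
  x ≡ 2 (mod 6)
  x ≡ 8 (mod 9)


Moduli 15, 6, 9 are not pairwise coprime, so CRT works modulo lcm(m_i) when all pairwise compatibility conditions hold.
Pairwise compatibility: gcd(m_i, m_j) must divide a_i - a_j for every pair.
Merge one congruence at a time:
  Start: x ≡ 8 (mod 15).
  Combine with x ≡ 2 (mod 6): gcd(15, 6) = 3; 2 - 8 = -6, which IS divisible by 3, so compatible.
    Write x = 8 + 15·t and substitute into x ≡ 2 (mod 6): 15·t ≡ 2 − 8 = -6 (mod 6).
    Divide the congruence (and modulus) by g = 3: 5·t ≡ -2 (mod 2).
    Reduce coefficients mod 2: 1·t ≡ 0 (mod 2).
    So t ≡ 0 (mod 2).
    Then x = 8 + 15·0 = 8, valid modulo lcm(15, 6) = 30: x ≡ 8 (mod 30).
  Combine with x ≡ 8 (mod 9): gcd(30, 9) = 3; 8 - 8 = 0, which IS divisible by 3, so compatible.
    Write x = 8 + 30·t and substitute into x ≡ 8 (mod 9): 30·t ≡ 8 − 8 = 0 (mod 9).
    Divide the congruence (and modulus) by g = 3: 10·t ≡ 0 (mod 3).
    Reduce coefficients mod 3: 1·t ≡ 0 (mod 3).
    So t ≡ 0 (mod 3).
    Then x = 8 + 30·0 = 8, valid modulo lcm(30, 9) = 90: x ≡ 8 (mod 90).
Verify: 8 mod 15 = 8, 8 mod 6 = 2, 8 mod 9 = 8.

x ≡ 8 (mod 90).


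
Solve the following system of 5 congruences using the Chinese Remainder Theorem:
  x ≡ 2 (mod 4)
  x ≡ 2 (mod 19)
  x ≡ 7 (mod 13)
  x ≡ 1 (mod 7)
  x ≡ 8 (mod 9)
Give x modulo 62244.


Product of moduli M = 4 · 19 · 13 · 7 · 9 = 62244.
Merge one congruence at a time:
  Start: x ≡ 2 (mod 4).
  Combine with x ≡ 2 (mod 19); new modulus lcm = 76.
    Write x = 2 + 4·t and substitute into x ≡ 2 (mod 19): 4·t ≡ 2 − 2 = 0 (mod 19).
    The inverse of 4 mod 19 is 5 (since 4·5 = 20 = 1·19 + 1), so t ≡ 5·0 = 0 ≡ 0 (mod 19).
    Then x = 2 + 4·0 = 2, valid modulo lcm(4, 19) = 76: x ≡ 2 (mod 76).
  Combine with x ≡ 7 (mod 13); new modulus lcm = 988.
    Write x = 2 + 76·t and substitute into x ≡ 7 (mod 13): 76·t ≡ 7 − 2 = 5 (mod 13).
    Reduce coefficients mod 13: 11·t ≡ 5 (mod 13).
    The inverse of 11 mod 13 is 6 (since 11·6 = 66 = 5·13 + 1), so t ≡ 6·5 = 30 ≡ 4 (mod 13).
    Then x = 2 + 76·4 = 306, valid modulo lcm(76, 13) = 988: x ≡ 306 (mod 988).
  Combine with x ≡ 1 (mod 7); new modulus lcm = 6916.
    Write x = 306 + 988·t and substitute into x ≡ 1 (mod 7): 988·t ≡ 1 − 306 = -305 (mod 7).
    Reduce coefficients mod 7: 1·t ≡ 3 (mod 7).
    So t ≡ 3 (mod 7).
    Then x = 306 + 988·3 = 3270, valid modulo lcm(988, 7) = 6916: x ≡ 3270 (mod 6916).
  Combine with x ≡ 8 (mod 9); new modulus lcm = 62244.
    Write x = 3270 + 6916·t and substitute into x ≡ 8 (mod 9): 6916·t ≡ 8 − 3270 = -3262 (mod 9).
    Reduce coefficients mod 9: 4·t ≡ 5 (mod 9).
    The inverse of 4 mod 9 is 7 (since 4·7 = 28 = 3·9 + 1), so t ≡ 7·5 = 35 ≡ 8 (mod 9).
    Then x = 3270 + 6916·8 = 58598, valid modulo lcm(6916, 9) = 62244: x ≡ 58598 (mod 62244).
Verify against each original: 58598 mod 4 = 2, 58598 mod 19 = 2, 58598 mod 13 = 7, 58598 mod 7 = 1, 58598 mod 9 = 8.

x ≡ 58598 (mod 62244).


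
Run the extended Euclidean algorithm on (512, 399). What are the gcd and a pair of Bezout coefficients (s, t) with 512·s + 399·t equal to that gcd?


Euclidean algorithm on (512, 399) — divide until remainder is 0:
  512 = 1 · 399 + 113
  399 = 3 · 113 + 60
  113 = 1 · 60 + 53
  60 = 1 · 53 + 7
  53 = 7 · 7 + 4
  7 = 1 · 4 + 3
  4 = 1 · 3 + 1
  3 = 3 · 1 + 0
gcd(512, 399) = 1.
Track Bezout coefficients alongside the remainders: start with r₀ = 512 = a·1 + b·0 (s = 1, t = 0) and r₁ = 399 = a·0 + b·1 (s = 0, t = 1); each new remainder r_{k+1} = r_{k-1} − q_k·r_k inherits s_{k+1} = s_{k-1} − q_k·s_k, t_{k+1} = t_{k-1} − q_k·t_k, so r_k = a·s_k + b·t_k at every step:
  q = 1: r = 113, s = 1 − 1·0 = 1, t = 0 − 1·1 = -1  (check: 512·1 + 399·(-1) = 113)
  q = 3: r = 60, s = 0 − 3·1 = -3, t = 1 − 3·(-1) = 4  (check: 512·(-3) + 399·4 = 60)
  q = 1: r = 53, s = 1 − 1·(-3) = 4, t = -1 − 1·4 = -5  (check: 512·4 + 399·(-5) = 53)
  q = 1: r = 7, s = -3 − 1·4 = -7, t = 4 − 1·(-5) = 9  (check: 512·(-7) + 399·9 = 7)
  q = 7: r = 4, s = 4 − 7·(-7) = 53, t = -5 − 7·9 = -68  (check: 512·53 + 399·(-68) = 4)
  q = 1: r = 3, s = -7 − 1·53 = -60, t = 9 − 1·(-68) = 77  (check: 512·(-60) + 399·77 = 3)
  q = 1: r = 1, s = 53 − 1·(-60) = 113, t = -68 − 1·77 = -145  (check: 512·113 + 399·(-145) = 1)
The row with r = 1 (the gcd) gives the Bezout coefficients s = 113, t = -145.
Result: 512 · (113) + 399 · (-145) = 1.

gcd(512, 399) = 1; s = 113, t = -145 (check: 512·113 + 399·(-145) = 1).


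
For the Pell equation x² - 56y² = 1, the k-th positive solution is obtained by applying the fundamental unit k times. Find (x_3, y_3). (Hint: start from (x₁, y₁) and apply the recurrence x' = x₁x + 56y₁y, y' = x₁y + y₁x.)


Step 1: Find the fundamental solution (x₁, y₁) of x² - 56y² = 1.
  Expand √56 as a continued fraction. a₀ = ⌊√56⌋ = 7; iterate m_{k+1} = d_k·a_k − m_k, d_{k+1} = (56 − m_{k+1}²)/d_k, a_{k+1} = ⌊(a₀ + m_{k+1})/d_{k+1}⌋ (starting m₀ = 0, d₀ = 1), with convergents p_k = a_k·p_{k-1} + p_{k-2}, q_k = a_k·q_{k-1} + q_{k-2} (p₋₁ = 1, q₋₁ = 0):
  k = 0: a₀ = 7; p₀/q₀ = 7/1; p₀² − 56·q₀² = 49 − 56 = -7.
  k = 1: m = 7, d = 7, a = ⌊(7 + 7)/7⌋ = 2; p/q = (2·7 + 1)/(2·1 + 0) = 15/2; p² − 56·q² = 225 − 224 = 1.
  The first convergent with p² − 56·q² = 1 gives the fundamental solution (x₁, y₁) = (15, 2).
Step 2: Apply the recurrence (x_{n+1}, y_{n+1}) = (x₁x_n + 56y₁y_n, x₁y_n + y₁x_n) repeatedly.
  From (x_1, y_1) = (15, 2): x_2 = 15·15 + 56·2·2 = 449; y_2 = 15·2 + 2·15 = 60.
  From (x_2, y_2) = (449, 60): x_3 = 15·449 + 56·2·60 = 13455; y_3 = 15·60 + 2·449 = 1798.
Step 3: Verify x_3² - 56·y_3² = 181037025 - 181037024 = 1 (should be 1). ✓

(x_1, y_1) = (15, 2); (x_3, y_3) = (13455, 1798).


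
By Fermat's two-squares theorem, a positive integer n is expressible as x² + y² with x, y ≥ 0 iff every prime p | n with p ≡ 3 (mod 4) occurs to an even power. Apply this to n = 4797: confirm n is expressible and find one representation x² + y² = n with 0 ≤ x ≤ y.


Step 1: Factor n = 4797 = 3^2 · 13 · 41.
Step 2: Check the mod-4 condition on each prime factor: 3 ≡ 3 (mod 4), exponent 2 (must be even); 13 ≡ 1 (mod 4), exponent 1; 41 ≡ 1 (mod 4), exponent 1.
All primes ≡ 3 (mod 4) appear to even exponent (or don't appear), so by the two-squares theorem n IS expressible as a sum of two squares.
Step 3: Build a representation. Group n = k² · m with k = 3 and m = 13 · 41 = 533 (a product of primes ≡ 1 (mod 4)); a representation of m scales to one of n via (k·x)² + (k·y)² = k²(x² + y²). Each prime p ≡ 1 (mod 4) is itself a sum of two squares; find a² by testing p − a² for a perfect square:
  13: 13 − 1² = 12, 13 − 2² = 9 = 3² ⇒ 13 = 2² + 3².
  41: 41 − 1² = 40, 41 − 2² = 37, 41 − 3² = 32, 41 − 4² = 25 = 5² ⇒ 41 = 4² + 5².
  Combine using the Brahmagupta–Fibonacci identity (a² + b²)(c² + d²) = (ac − bd)² + (ad + bc)² = (ac + bd)² + (ad − bc)²:
  13 · 41 = 533: from (2² + 3²)(4² + 5²), take (2·4 − 3·5, 2·5 + 3·4) = (8 − 15, 10 + 12) = (-7, 22); dropping signs (only squares matter) gives (7, 22); check 7² + 22² = 49 + 484 = 533 ✓.
  Scale by k = 3: (3·7, 3·22) = (21, 66).
Step 4: Order so x ≤ y and verify: 21² + 66² = 441 + 4356 = 4797 = n. ✓

n = 4797 = 21² + 66² (one valid representation with x ≤ y).


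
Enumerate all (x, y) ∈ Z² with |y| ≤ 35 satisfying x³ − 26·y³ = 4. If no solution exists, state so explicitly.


The equation is x³ - 26y³ = 4. For fixed y, x³ = 26·y³ + 4, so a solution requires the RHS to be a perfect cube.
Strategy: iterate y from -35 to 35, compute RHS = 26·y³ + 4, and check whether it is a (positive or negative) perfect cube.
Check small values of y:
  y = 0: RHS = 4 is not a perfect cube.
  y = 1: RHS = 30 is not a perfect cube.
  y = -1: RHS = -22 is not a perfect cube.
  y = 2: RHS = 212 is not a perfect cube.
  y = -2: RHS = -204 is not a perfect cube.
  y = 3: RHS = 706 is not a perfect cube.
  y = -3: RHS = -698 is not a perfect cube.
Continuing the search up to |y| = 35 finds no solutions either.
No (x, y) in the scanned range satisfies the equation.

No integer solutions with |y| ≤ 35.


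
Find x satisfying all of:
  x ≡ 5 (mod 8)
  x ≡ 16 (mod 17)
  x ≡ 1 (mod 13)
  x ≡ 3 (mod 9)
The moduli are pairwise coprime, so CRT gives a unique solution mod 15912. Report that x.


Product of moduli M = 8 · 17 · 13 · 9 = 15912.
Merge one congruence at a time:
  Start: x ≡ 5 (mod 8).
  Combine with x ≡ 16 (mod 17); new modulus lcm = 136.
    Write x = 5 + 8·t and substitute into x ≡ 16 (mod 17): 8·t ≡ 16 − 5 = 11 (mod 17).
    The inverse of 8 mod 17 is 15 (since 8·15 = 120 = 7·17 + 1), so t ≡ 15·11 = 165 ≡ 12 (mod 17).
    Then x = 5 + 8·12 = 101, valid modulo lcm(8, 17) = 136: x ≡ 101 (mod 136).
  Combine with x ≡ 1 (mod 13); new modulus lcm = 1768.
    Write x = 101 + 136·t and substitute into x ≡ 1 (mod 13): 136·t ≡ 1 − 101 = -100 (mod 13).
    Reduce coefficients mod 13: 6·t ≡ 4 (mod 13).
    The inverse of 6 mod 13 is 11 (since 6·11 = 66 = 5·13 + 1), so t ≡ 11·4 = 44 ≡ 5 (mod 13).
    Then x = 101 + 136·5 = 781, valid modulo lcm(136, 13) = 1768: x ≡ 781 (mod 1768).
  Combine with x ≡ 3 (mod 9); new modulus lcm = 15912.
    Write x = 781 + 1768·t and substitute into x ≡ 3 (mod 9): 1768·t ≡ 3 − 781 = -778 (mod 9).
    Reduce coefficients mod 9: 4·t ≡ 5 (mod 9).
    The inverse of 4 mod 9 is 7 (since 4·7 = 28 = 3·9 + 1), so t ≡ 7·5 = 35 ≡ 8 (mod 9).
    Then x = 781 + 1768·8 = 14925, valid modulo lcm(1768, 9) = 15912: x ≡ 14925 (mod 15912).
Verify against each original: 14925 mod 8 = 5, 14925 mod 17 = 16, 14925 mod 13 = 1, 14925 mod 9 = 3.

x ≡ 14925 (mod 15912).


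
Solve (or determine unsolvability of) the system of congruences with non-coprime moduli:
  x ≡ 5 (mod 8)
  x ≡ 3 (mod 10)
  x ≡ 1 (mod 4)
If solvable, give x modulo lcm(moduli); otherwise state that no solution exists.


Moduli 8, 10, 4 are not pairwise coprime, so CRT works modulo lcm(m_i) when all pairwise compatibility conditions hold.
Pairwise compatibility: gcd(m_i, m_j) must divide a_i - a_j for every pair.
Merge one congruence at a time:
  Start: x ≡ 5 (mod 8).
  Combine with x ≡ 3 (mod 10): gcd(8, 10) = 2; 3 - 5 = -2, which IS divisible by 2, so compatible.
    Write x = 5 + 8·t and substitute into x ≡ 3 (mod 10): 8·t ≡ 3 − 5 = -2 (mod 10).
    Divide the congruence (and modulus) by g = 2: 4·t ≡ -1 (mod 5).
    Reduce coefficients mod 5: 4·t ≡ 4 (mod 5).
    The inverse of 4 mod 5 is 4 (since 4·4 = 16 = 3·5 + 1), so t ≡ 4·4 = 16 ≡ 1 (mod 5).
    Then x = 5 + 8·1 = 13, valid modulo lcm(8, 10) = 40: x ≡ 13 (mod 40).
  Combine with x ≡ 1 (mod 4): gcd(40, 4) = 4; 1 - 13 = -12, which IS divisible by 4, so compatible.
    Write x = 13 + 40·t and substitute into x ≡ 1 (mod 4): 40·t ≡ 1 − 13 = -12 (mod 4).
    Divide the congruence (and modulus) by g = 4: 10·t ≡ -3 (mod 1).
    Modulo 1 every t works; take t = 0.
    Then x = 13 + 40·0 = 13, valid modulo lcm(40, 4) = 40: x ≡ 13 (mod 40).
Verify: 13 mod 8 = 5, 13 mod 10 = 3, 13 mod 4 = 1.

x ≡ 13 (mod 40).


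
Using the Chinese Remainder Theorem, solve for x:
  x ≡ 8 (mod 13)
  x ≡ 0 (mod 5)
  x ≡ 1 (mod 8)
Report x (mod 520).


Moduli 13, 5, 8 are pairwise coprime; by CRT there is a unique solution modulo M = 13 · 5 · 8 = 520.
Solve pairwise, accumulating the modulus:
  Start with x ≡ 8 (mod 13).
  Combine with x ≡ 0 (mod 5): since gcd(13, 5) = 1, we get a unique residue mod 65.
    Write x = 8 + 13·t and substitute into x ≡ 0 (mod 5): 13·t ≡ 0 − 8 = -8 (mod 5).
    Reduce coefficients mod 5: 3·t ≡ 2 (mod 5).
    The inverse of 3 mod 5 is 2 (since 3·2 = 6 = 1·5 + 1), so t ≡ 2·2 = 4 ≡ 4 (mod 5).
    Then x = 8 + 13·4 = 60, valid modulo lcm(13, 5) = 65: x ≡ 60 (mod 65).
  Combine with x ≡ 1 (mod 8): since gcd(65, 8) = 1, we get a unique residue mod 520.
    Write x = 60 + 65·t and substitute into x ≡ 1 (mod 8): 65·t ≡ 1 − 60 = -59 (mod 8).
    Reduce coefficients mod 8: 1·t ≡ 5 (mod 8).
    So t ≡ 5 (mod 8).
    Then x = 60 + 65·5 = 385, valid modulo lcm(65, 8) = 520: x ≡ 385 (mod 520).
Verify: 385 mod 13 = 8 ✓, 385 mod 5 = 0 ✓, 385 mod 8 = 1 ✓.

x ≡ 385 (mod 520).


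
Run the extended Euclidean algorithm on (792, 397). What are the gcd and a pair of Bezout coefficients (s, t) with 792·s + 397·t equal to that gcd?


Euclidean algorithm on (792, 397) — divide until remainder is 0:
  792 = 1 · 397 + 395
  397 = 1 · 395 + 2
  395 = 197 · 2 + 1
  2 = 2 · 1 + 0
gcd(792, 397) = 1.
Track Bezout coefficients alongside the remainders: start with r₀ = 792 = a·1 + b·0 (s = 1, t = 0) and r₁ = 397 = a·0 + b·1 (s = 0, t = 1); each new remainder r_{k+1} = r_{k-1} − q_k·r_k inherits s_{k+1} = s_{k-1} − q_k·s_k, t_{k+1} = t_{k-1} − q_k·t_k, so r_k = a·s_k + b·t_k at every step:
  q = 1: r = 395, s = 1 − 1·0 = 1, t = 0 − 1·1 = -1  (check: 792·1 + 397·(-1) = 395)
  q = 1: r = 2, s = 0 − 1·1 = -1, t = 1 − 1·(-1) = 2  (check: 792·(-1) + 397·2 = 2)
  q = 197: r = 1, s = 1 − 197·(-1) = 198, t = -1 − 197·2 = -395  (check: 792·198 + 397·(-395) = 1)
The row with r = 1 (the gcd) gives the Bezout coefficients s = 198, t = -395.
Result: 792 · (198) + 397 · (-395) = 1.

gcd(792, 397) = 1; s = 198, t = -395 (check: 792·198 + 397·(-395) = 1).


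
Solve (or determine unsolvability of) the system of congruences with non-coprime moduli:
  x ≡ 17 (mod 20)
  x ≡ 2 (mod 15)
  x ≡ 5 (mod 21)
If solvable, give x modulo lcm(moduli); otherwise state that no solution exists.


Moduli 20, 15, 21 are not pairwise coprime, so CRT works modulo lcm(m_i) when all pairwise compatibility conditions hold.
Pairwise compatibility: gcd(m_i, m_j) must divide a_i - a_j for every pair.
Merge one congruence at a time:
  Start: x ≡ 17 (mod 20).
  Combine with x ≡ 2 (mod 15): gcd(20, 15) = 5; 2 - 17 = -15, which IS divisible by 5, so compatible.
    Write x = 17 + 20·t and substitute into x ≡ 2 (mod 15): 20·t ≡ 2 − 17 = -15 (mod 15).
    Divide the congruence (and modulus) by g = 5: 4·t ≡ -3 (mod 3).
    Reduce coefficients mod 3: 1·t ≡ 0 (mod 3).
    So t ≡ 0 (mod 3).
    Then x = 17 + 20·0 = 17, valid modulo lcm(20, 15) = 60: x ≡ 17 (mod 60).
  Combine with x ≡ 5 (mod 21): gcd(60, 21) = 3; 5 - 17 = -12, which IS divisible by 3, so compatible.
    Write x = 17 + 60·t and substitute into x ≡ 5 (mod 21): 60·t ≡ 5 − 17 = -12 (mod 21).
    Divide the congruence (and modulus) by g = 3: 20·t ≡ -4 (mod 7).
    Reduce coefficients mod 7: 6·t ≡ 3 (mod 7).
    The inverse of 6 mod 7 is 6 (since 6·6 = 36 = 5·7 + 1), so t ≡ 6·3 = 18 ≡ 4 (mod 7).
    Then x = 17 + 60·4 = 257, valid modulo lcm(60, 21) = 420: x ≡ 257 (mod 420).
Verify: 257 mod 20 = 17, 257 mod 15 = 2, 257 mod 21 = 5.

x ≡ 257 (mod 420).


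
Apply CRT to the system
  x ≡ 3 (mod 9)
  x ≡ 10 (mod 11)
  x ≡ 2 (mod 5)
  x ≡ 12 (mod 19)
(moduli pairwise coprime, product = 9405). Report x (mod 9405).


Product of moduli M = 9 · 11 · 5 · 19 = 9405.
Merge one congruence at a time:
  Start: x ≡ 3 (mod 9).
  Combine with x ≡ 10 (mod 11); new modulus lcm = 99.
    Write x = 3 + 9·t and substitute into x ≡ 10 (mod 11): 9·t ≡ 10 − 3 = 7 (mod 11).
    The inverse of 9 mod 11 is 5 (since 9·5 = 45 = 4·11 + 1), so t ≡ 5·7 = 35 ≡ 2 (mod 11).
    Then x = 3 + 9·2 = 21, valid modulo lcm(9, 11) = 99: x ≡ 21 (mod 99).
  Combine with x ≡ 2 (mod 5); new modulus lcm = 495.
    Write x = 21 + 99·t and substitute into x ≡ 2 (mod 5): 99·t ≡ 2 − 21 = -19 (mod 5).
    Reduce coefficients mod 5: 4·t ≡ 1 (mod 5).
    The inverse of 4 mod 5 is 4 (since 4·4 = 16 = 3·5 + 1), so t ≡ 4·1 = 4 ≡ 4 (mod 5).
    Then x = 21 + 99·4 = 417, valid modulo lcm(99, 5) = 495: x ≡ 417 (mod 495).
  Combine with x ≡ 12 (mod 19); new modulus lcm = 9405.
    Write x = 417 + 495·t and substitute into x ≡ 12 (mod 19): 495·t ≡ 12 − 417 = -405 (mod 19).
    Reduce coefficients mod 19: 1·t ≡ 13 (mod 19).
    So t ≡ 13 (mod 19).
    Then x = 417 + 495·13 = 6852, valid modulo lcm(495, 19) = 9405: x ≡ 6852 (mod 9405).
Verify against each original: 6852 mod 9 = 3, 6852 mod 11 = 10, 6852 mod 5 = 2, 6852 mod 19 = 12.

x ≡ 6852 (mod 9405).


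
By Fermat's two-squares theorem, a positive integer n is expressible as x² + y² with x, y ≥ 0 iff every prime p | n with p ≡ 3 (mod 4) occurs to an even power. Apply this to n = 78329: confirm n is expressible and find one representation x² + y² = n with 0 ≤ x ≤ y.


Step 1: Factor n = 78329 = 29 · 37 · 73.
Step 2: Check the mod-4 condition on each prime factor: 29 ≡ 1 (mod 4), exponent 1; 37 ≡ 1 (mod 4), exponent 1; 73 ≡ 1 (mod 4), exponent 1.
All primes ≡ 3 (mod 4) appear to even exponent (or don't appear), so by the two-squares theorem n IS expressible as a sum of two squares.
Step 3: Build a representation. Here n = 29 · 37 · 73 is a product of primes ≡ 1 (mod 4). Each prime p ≡ 1 (mod 4) is itself a sum of two squares; find a² by testing p − a² for a perfect square:
  29: 29 − 1² = 28, 29 − 2² = 25 = 5² ⇒ 29 = 2² + 5².
  37: 37 − 1² = 36 = 6² ⇒ 37 = 1² + 6².
  73: 73 − 1² = 72, 73 − 2² = 69, 73 − 3² = 64 = 8² ⇒ 73 = 3² + 8².
  Combine using the Brahmagupta–Fibonacci identity (a² + b²)(c² + d²) = (ac − bd)² + (ad + bc)² = (ac + bd)² + (ad − bc)²:
  29 · 37 = 1073: from (2² + 5²)(1² + 6²), take (2·1 − 5·6, 2·6 + 5·1) = (2 − 30, 12 + 5) = (-28, 17); dropping signs (only squares matter) gives (28, 17); check 28² + 17² = 784 + 289 = 1073 ✓.
  1073 · 73 = 78329: from (28² + 17²)(3² + 8²), take (28·3 − 17·8, 28·8 + 17·3) = (84 − 136, 224 + 51) = (-52, 275); dropping signs (only squares matter) gives (52, 275); check 52² + 275² = 2704 + 75625 = 78329 ✓.
Step 4: Order so x ≤ y and verify: 52² + 275² = 2704 + 75625 = 78329 = n. ✓

n = 78329 = 52² + 275² (one valid representation with x ≤ y).


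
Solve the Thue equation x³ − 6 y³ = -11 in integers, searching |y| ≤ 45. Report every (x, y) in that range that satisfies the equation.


The equation is x³ - 6y³ = -11. For fixed y, x³ = 6·y³ − 11, so a solution requires the RHS to be a perfect cube.
Strategy: iterate y from -45 to 45, compute RHS = 6·y³ − 11, and check whether it is a (positive or negative) perfect cube.
Check small values of y:
  y = 0: RHS = -11 is not a perfect cube.
  y = 1: RHS = -5 is not a perfect cube.
  y = -1: RHS = -17 is not a perfect cube.
  y = 2: RHS = 37 is not a perfect cube.
  y = -2: RHS = -59 is not a perfect cube.
  y = 3: RHS = 151 is not a perfect cube.
  y = -3: RHS = -173 is not a perfect cube.
Continuing the search up to |y| = 45 finds no solutions either.
No (x, y) in the scanned range satisfies the equation.

No integer solutions with |y| ≤ 45.


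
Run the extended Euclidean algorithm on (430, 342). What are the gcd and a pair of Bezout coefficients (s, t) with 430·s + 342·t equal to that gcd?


Euclidean algorithm on (430, 342) — divide until remainder is 0:
  430 = 1 · 342 + 88
  342 = 3 · 88 + 78
  88 = 1 · 78 + 10
  78 = 7 · 10 + 8
  10 = 1 · 8 + 2
  8 = 4 · 2 + 0
gcd(430, 342) = 2.
Track Bezout coefficients alongside the remainders: start with r₀ = 430 = a·1 + b·0 (s = 1, t = 0) and r₁ = 342 = a·0 + b·1 (s = 0, t = 1); each new remainder r_{k+1} = r_{k-1} − q_k·r_k inherits s_{k+1} = s_{k-1} − q_k·s_k, t_{k+1} = t_{k-1} − q_k·t_k, so r_k = a·s_k + b·t_k at every step:
  q = 1: r = 88, s = 1 − 1·0 = 1, t = 0 − 1·1 = -1  (check: 430·1 + 342·(-1) = 88)
  q = 3: r = 78, s = 0 − 3·1 = -3, t = 1 − 3·(-1) = 4  (check: 430·(-3) + 342·4 = 78)
  q = 1: r = 10, s = 1 − 1·(-3) = 4, t = -1 − 1·4 = -5  (check: 430·4 + 342·(-5) = 10)
  q = 7: r = 8, s = -3 − 7·4 = -31, t = 4 − 7·(-5) = 39  (check: 430·(-31) + 342·39 = 8)
  q = 1: r = 2, s = 4 − 1·(-31) = 35, t = -5 − 1·39 = -44  (check: 430·35 + 342·(-44) = 2)
The row with r = 2 (the gcd) gives the Bezout coefficients s = 35, t = -44.
Result: 430 · (35) + 342 · (-44) = 2.

gcd(430, 342) = 2; s = 35, t = -44 (check: 430·35 + 342·(-44) = 2).


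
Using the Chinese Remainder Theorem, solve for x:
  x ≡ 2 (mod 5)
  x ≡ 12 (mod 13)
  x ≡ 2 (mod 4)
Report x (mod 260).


Moduli 5, 13, 4 are pairwise coprime; by CRT there is a unique solution modulo M = 5 · 13 · 4 = 260.
Solve pairwise, accumulating the modulus:
  Start with x ≡ 2 (mod 5).
  Combine with x ≡ 12 (mod 13): since gcd(5, 13) = 1, we get a unique residue mod 65.
    Write x = 2 + 5·t and substitute into x ≡ 12 (mod 13): 5·t ≡ 12 − 2 = 10 (mod 13).
    The inverse of 5 mod 13 is 8 (since 5·8 = 40 = 3·13 + 1), so t ≡ 8·10 = 80 ≡ 2 (mod 13).
    Then x = 2 + 5·2 = 12, valid modulo lcm(5, 13) = 65: x ≡ 12 (mod 65).
  Combine with x ≡ 2 (mod 4): since gcd(65, 4) = 1, we get a unique residue mod 260.
    Write x = 12 + 65·t and substitute into x ≡ 2 (mod 4): 65·t ≡ 2 − 12 = -10 (mod 4).
    Reduce coefficients mod 4: 1·t ≡ 2 (mod 4).
    So t ≡ 2 (mod 4).
    Then x = 12 + 65·2 = 142, valid modulo lcm(65, 4) = 260: x ≡ 142 (mod 260).
Verify: 142 mod 5 = 2 ✓, 142 mod 13 = 12 ✓, 142 mod 4 = 2 ✓.

x ≡ 142 (mod 260).


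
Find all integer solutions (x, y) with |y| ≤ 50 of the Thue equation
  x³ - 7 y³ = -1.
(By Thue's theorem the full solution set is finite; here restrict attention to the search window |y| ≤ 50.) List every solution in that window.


The equation is x³ - 7y³ = -1. For fixed y, x³ = 7·y³ − 1, so a solution requires the RHS to be a perfect cube.
Strategy: iterate y from -50 to 50, compute RHS = 7·y³ − 1, and check whether it is a (positive or negative) perfect cube.
Check small values of y:
  y = 0: RHS = -1 = (-1)³ ⇒ x = -1 works.
  y = 1: RHS = 6 is not a perfect cube.
  y = -1: RHS = -8 = (-2)³ ⇒ x = -2 works.
  y = 2: RHS = 55 is not a perfect cube.
  y = -2: RHS = -57 is not a perfect cube.
  y = 3: RHS = 188 is not a perfect cube.
  y = -3: RHS = -190 is not a perfect cube.
Continuing the search up to |y| = 50 finds no further solutions beyond those listed.
Collected solutions: (-1, 0), (-2, -1).

Solutions (with |y| ≤ 50): (-1, 0), (-2, -1).


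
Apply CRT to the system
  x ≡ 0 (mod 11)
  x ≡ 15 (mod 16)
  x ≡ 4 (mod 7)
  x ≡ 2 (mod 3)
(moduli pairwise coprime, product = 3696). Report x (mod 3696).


Product of moduli M = 11 · 16 · 7 · 3 = 3696.
Merge one congruence at a time:
  Start: x ≡ 0 (mod 11).
  Combine with x ≡ 15 (mod 16); new modulus lcm = 176.
    Write x = 0 + 11·t and substitute into x ≡ 15 (mod 16): 11·t ≡ 15 − 0 = 15 (mod 16).
    The inverse of 11 mod 16 is 3 (since 11·3 = 33 = 2·16 + 1), so t ≡ 3·15 = 45 ≡ 13 (mod 16).
    Then x = 0 + 11·13 = 143, valid modulo lcm(11, 16) = 176: x ≡ 143 (mod 176).
  Combine with x ≡ 4 (mod 7); new modulus lcm = 1232.
    Write x = 143 + 176·t and substitute into x ≡ 4 (mod 7): 176·t ≡ 4 − 143 = -139 (mod 7).
    Reduce coefficients mod 7: 1·t ≡ 1 (mod 7).
    So t ≡ 1 (mod 7).
    Then x = 143 + 176·1 = 319, valid modulo lcm(176, 7) = 1232: x ≡ 319 (mod 1232).
  Combine with x ≡ 2 (mod 3); new modulus lcm = 3696.
    Write x = 319 + 1232·t and substitute into x ≡ 2 (mod 3): 1232·t ≡ 2 − 319 = -317 (mod 3).
    Reduce coefficients mod 3: 2·t ≡ 1 (mod 3).
    The inverse of 2 mod 3 is 2 (since 2·2 = 4 = 1·3 + 1), so t ≡ 2·1 = 2 ≡ 2 (mod 3).
    Then x = 319 + 1232·2 = 2783, valid modulo lcm(1232, 3) = 3696: x ≡ 2783 (mod 3696).
Verify against each original: 2783 mod 11 = 0, 2783 mod 16 = 15, 2783 mod 7 = 4, 2783 mod 3 = 2.

x ≡ 2783 (mod 3696).


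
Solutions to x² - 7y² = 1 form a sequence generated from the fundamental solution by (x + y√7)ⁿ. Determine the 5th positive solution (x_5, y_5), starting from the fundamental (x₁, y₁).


Step 1: Find the fundamental solution (x₁, y₁) of x² - 7y² = 1.
  Expand √7 as a continued fraction. a₀ = ⌊√7⌋ = 2; iterate m_{k+1} = d_k·a_k − m_k, d_{k+1} = (7 − m_{k+1}²)/d_k, a_{k+1} = ⌊(a₀ + m_{k+1})/d_{k+1}⌋ (starting m₀ = 0, d₀ = 1), with convergents p_k = a_k·p_{k-1} + p_{k-2}, q_k = a_k·q_{k-1} + q_{k-2} (p₋₁ = 1, q₋₁ = 0):
  k = 0: a₀ = 2; p₀/q₀ = 2/1; p₀² − 7·q₀² = 4 − 7 = -3.
  k = 1: m = 2, d = 3, a = ⌊(2 + 2)/3⌋ = 1; p/q = (1·2 + 1)/(1·1 + 0) = 3/1; p² − 7·q² = 9 − 7 = 2.
  k = 2: m = 1, d = 2, a = ⌊(2 + 1)/2⌋ = 1; p/q = (1·3 + 2)/(1·1 + 1) = 5/2; p² − 7·q² = 25 − 28 = -3.
  k = 3: m = 1, d = 3, a = ⌊(2 + 1)/3⌋ = 1; p/q = (1·5 + 3)/(1·2 + 1) = 8/3; p² − 7·q² = 64 − 63 = 1.
  The first convergent with p² − 7·q² = 1 gives the fundamental solution (x₁, y₁) = (8, 3).
Step 2: Apply the recurrence (x_{n+1}, y_{n+1}) = (x₁x_n + 7y₁y_n, x₁y_n + y₁x_n) repeatedly.
  From (x_1, y_1) = (8, 3): x_2 = 8·8 + 7·3·3 = 127; y_2 = 8·3 + 3·8 = 48.
  From (x_2, y_2) = (127, 48): x_3 = 8·127 + 7·3·48 = 2024; y_3 = 8·48 + 3·127 = 765.
  From (x_3, y_3) = (2024, 765): x_4 = 8·2024 + 7·3·765 = 32257; y_4 = 8·765 + 3·2024 = 12192.
  From (x_4, y_4) = (32257, 12192): x_5 = 8·32257 + 7·3·12192 = 514088; y_5 = 8·12192 + 3·32257 = 194307.
Step 3: Verify x_5² - 7·y_5² = 264286471744 - 264286471743 = 1 (should be 1). ✓

(x_1, y_1) = (8, 3); (x_5, y_5) = (514088, 194307).


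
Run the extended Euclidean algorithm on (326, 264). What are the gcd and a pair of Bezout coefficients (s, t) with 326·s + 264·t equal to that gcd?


Euclidean algorithm on (326, 264) — divide until remainder is 0:
  326 = 1 · 264 + 62
  264 = 4 · 62 + 16
  62 = 3 · 16 + 14
  16 = 1 · 14 + 2
  14 = 7 · 2 + 0
gcd(326, 264) = 2.
Track Bezout coefficients alongside the remainders: start with r₀ = 326 = a·1 + b·0 (s = 1, t = 0) and r₁ = 264 = a·0 + b·1 (s = 0, t = 1); each new remainder r_{k+1} = r_{k-1} − q_k·r_k inherits s_{k+1} = s_{k-1} − q_k·s_k, t_{k+1} = t_{k-1} − q_k·t_k, so r_k = a·s_k + b·t_k at every step:
  q = 1: r = 62, s = 1 − 1·0 = 1, t = 0 − 1·1 = -1  (check: 326·1 + 264·(-1) = 62)
  q = 4: r = 16, s = 0 − 4·1 = -4, t = 1 − 4·(-1) = 5  (check: 326·(-4) + 264·5 = 16)
  q = 3: r = 14, s = 1 − 3·(-4) = 13, t = -1 − 3·5 = -16  (check: 326·13 + 264·(-16) = 14)
  q = 1: r = 2, s = -4 − 1·13 = -17, t = 5 − 1·(-16) = 21  (check: 326·(-17) + 264·21 = 2)
The row with r = 2 (the gcd) gives the Bezout coefficients s = -17, t = 21.
Result: 326 · (-17) + 264 · (21) = 2.

gcd(326, 264) = 2; s = -17, t = 21 (check: 326·(-17) + 264·21 = 2).


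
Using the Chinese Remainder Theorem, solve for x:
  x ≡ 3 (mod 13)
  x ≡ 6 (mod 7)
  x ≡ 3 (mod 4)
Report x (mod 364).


Moduli 13, 7, 4 are pairwise coprime; by CRT there is a unique solution modulo M = 13 · 7 · 4 = 364.
Solve pairwise, accumulating the modulus:
  Start with x ≡ 3 (mod 13).
  Combine with x ≡ 6 (mod 7): since gcd(13, 7) = 1, we get a unique residue mod 91.
    Write x = 3 + 13·t and substitute into x ≡ 6 (mod 7): 13·t ≡ 6 − 3 = 3 (mod 7).
    Reduce coefficients mod 7: 6·t ≡ 3 (mod 7).
    The inverse of 6 mod 7 is 6 (since 6·6 = 36 = 5·7 + 1), so t ≡ 6·3 = 18 ≡ 4 (mod 7).
    Then x = 3 + 13·4 = 55, valid modulo lcm(13, 7) = 91: x ≡ 55 (mod 91).
  Combine with x ≡ 3 (mod 4): since gcd(91, 4) = 1, we get a unique residue mod 364.
    Write x = 55 + 91·t and substitute into x ≡ 3 (mod 4): 91·t ≡ 3 − 55 = -52 (mod 4).
    Reduce coefficients mod 4: 3·t ≡ 0 (mod 4).
    The inverse of 3 mod 4 is 3 (since 3·3 = 9 = 2·4 + 1), so t ≡ 3·0 = 0 ≡ 0 (mod 4).
    Then x = 55 + 91·0 = 55, valid modulo lcm(91, 4) = 364: x ≡ 55 (mod 364).
Verify: 55 mod 13 = 3 ✓, 55 mod 7 = 6 ✓, 55 mod 4 = 3 ✓.

x ≡ 55 (mod 364).


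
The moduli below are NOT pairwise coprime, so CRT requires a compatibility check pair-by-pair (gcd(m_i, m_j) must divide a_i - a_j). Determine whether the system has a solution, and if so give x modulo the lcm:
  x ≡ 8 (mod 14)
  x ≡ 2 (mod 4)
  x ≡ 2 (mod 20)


Moduli 14, 4, 20 are not pairwise coprime, so CRT works modulo lcm(m_i) when all pairwise compatibility conditions hold.
Pairwise compatibility: gcd(m_i, m_j) must divide a_i - a_j for every pair.
Merge one congruence at a time:
  Start: x ≡ 8 (mod 14).
  Combine with x ≡ 2 (mod 4): gcd(14, 4) = 2; 2 - 8 = -6, which IS divisible by 2, so compatible.
    Write x = 8 + 14·t and substitute into x ≡ 2 (mod 4): 14·t ≡ 2 − 8 = -6 (mod 4).
    Divide the congruence (and modulus) by g = 2: 7·t ≡ -3 (mod 2).
    Reduce coefficients mod 2: 1·t ≡ 1 (mod 2).
    So t ≡ 1 (mod 2).
    Then x = 8 + 14·1 = 22, valid modulo lcm(14, 4) = 28: x ≡ 22 (mod 28).
  Combine with x ≡ 2 (mod 20): gcd(28, 20) = 4; 2 - 22 = -20, which IS divisible by 4, so compatible.
    Write x = 22 + 28·t and substitute into x ≡ 2 (mod 20): 28·t ≡ 2 − 22 = -20 (mod 20).
    Divide the congruence (and modulus) by g = 4: 7·t ≡ -5 (mod 5).
    Reduce coefficients mod 5: 2·t ≡ 0 (mod 5).
    The inverse of 2 mod 5 is 3 (since 2·3 = 6 = 1·5 + 1), so t ≡ 3·0 = 0 ≡ 0 (mod 5).
    Then x = 22 + 28·0 = 22, valid modulo lcm(28, 20) = 140: x ≡ 22 (mod 140).
Verify: 22 mod 14 = 8, 22 mod 4 = 2, 22 mod 20 = 2.

x ≡ 22 (mod 140).


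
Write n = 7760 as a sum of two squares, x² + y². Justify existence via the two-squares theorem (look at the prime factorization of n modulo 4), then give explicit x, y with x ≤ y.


Step 1: Factor n = 7760 = 2^4 · 5 · 97.
Step 2: Check the mod-4 condition on each prime factor: 2 = 2 (special); 5 ≡ 1 (mod 4), exponent 1; 97 ≡ 1 (mod 4), exponent 1.
All primes ≡ 3 (mod 4) appear to even exponent (or don't appear), so by the two-squares theorem n IS expressible as a sum of two squares.
Step 3: Build a representation. Group n = k² · m with k = 4 and m = 5 · 97 = 485 (a product of primes ≡ 1 (mod 4)); a representation of m scales to one of n via (k·x)² + (k·y)² = k²(x² + y²). Each prime p ≡ 1 (mod 4) is itself a sum of two squares; find a² by testing p − a² for a perfect square:
  5: 5 − 1² = 4 = 2² ⇒ 5 = 1² + 2².
  97: 97 − 1² = 96, 97 − 2² = 93, 97 − 3² = 88, 97 − 4² = 81 = 9² ⇒ 97 = 4² + 9².
  Combine using the Brahmagupta–Fibonacci identity (a² + b²)(c² + d²) = (ac − bd)² + (ad + bc)² = (ac + bd)² + (ad − bc)²:
  5 · 97 = 485: from (1² + 2²)(4² + 9²), take (1·4 − 2·9, 1·9 + 2·4) = (4 − 18, 9 + 8) = (-14, 17); dropping signs (only squares matter) gives (14, 17); check 14² + 17² = 196 + 289 = 485 ✓.
  Scale by k = 4: (4·14, 4·17) = (56, 68).
Step 4: Order so x ≤ y and verify: 56² + 68² = 3136 + 4624 = 7760 = n. ✓

n = 7760 = 56² + 68² (one valid representation with x ≤ y).


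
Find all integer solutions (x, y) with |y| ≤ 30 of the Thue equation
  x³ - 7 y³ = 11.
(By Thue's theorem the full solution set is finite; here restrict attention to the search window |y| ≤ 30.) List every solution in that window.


The equation is x³ - 7y³ = 11. For fixed y, x³ = 7·y³ + 11, so a solution requires the RHS to be a perfect cube.
Strategy: iterate y from -30 to 30, compute RHS = 7·y³ + 11, and check whether it is a (positive or negative) perfect cube.
Check small values of y:
  y = 0: RHS = 11 is not a perfect cube.
  y = 1: RHS = 18 is not a perfect cube.
  y = -1: RHS = 4 is not a perfect cube.
  y = 2: RHS = 67 is not a perfect cube.
  y = -2: RHS = -45 is not a perfect cube.
  y = 3: RHS = 200 is not a perfect cube.
  y = -3: RHS = -178 is not a perfect cube.
Continuing the search up to |y| = 30 finds no solutions either.
No (x, y) in the scanned range satisfies the equation.

No integer solutions with |y| ≤ 30.
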